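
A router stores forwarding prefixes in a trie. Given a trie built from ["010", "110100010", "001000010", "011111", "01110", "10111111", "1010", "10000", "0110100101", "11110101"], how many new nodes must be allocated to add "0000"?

2

Walking "0000" from the root, the first 2 characters ("00") follow existing edges; "0" is the first miss.
Each of the 2 remaining characters creates one node.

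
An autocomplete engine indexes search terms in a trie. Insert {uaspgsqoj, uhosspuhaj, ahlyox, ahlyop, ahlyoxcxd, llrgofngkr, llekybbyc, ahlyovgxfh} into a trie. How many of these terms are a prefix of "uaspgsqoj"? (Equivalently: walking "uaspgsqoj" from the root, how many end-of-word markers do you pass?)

1

Traverse "uaspgsqoj" character by character; count nodes along the way that are marked as word ends.
Prefixes of the query that are stored words: "uaspgsqoj"
Count: 1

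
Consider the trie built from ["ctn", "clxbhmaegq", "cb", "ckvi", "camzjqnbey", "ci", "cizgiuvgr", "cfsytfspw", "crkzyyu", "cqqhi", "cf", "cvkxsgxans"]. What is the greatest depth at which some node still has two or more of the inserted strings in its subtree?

2

Look for the deepest trie node that still has at least two words in its subtree.
"cf" and "cfsytfspw" agree on "cf" (2 characters) before diverging; nothing deeper is shared.
Longest shared-prefix length: 2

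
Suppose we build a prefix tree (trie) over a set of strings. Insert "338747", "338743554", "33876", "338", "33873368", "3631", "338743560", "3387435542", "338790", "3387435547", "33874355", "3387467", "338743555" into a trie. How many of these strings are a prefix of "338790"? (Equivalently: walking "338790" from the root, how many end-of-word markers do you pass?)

Walk "338790" from the root; an end-of-word marker is hit whenever a stored word is a prefix of "338790".
Prefixes of the query that are stored words: "338", "338790"
Count: 2

2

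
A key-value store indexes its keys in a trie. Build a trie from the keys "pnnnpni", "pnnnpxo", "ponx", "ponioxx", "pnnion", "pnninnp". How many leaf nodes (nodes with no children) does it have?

6

A leaf is a node with no children — equivalently, the end of a word that is not a proper prefix of any other stored word.
Those words: "pnninnp", "pnnion", "pnnnpni", "pnnnpxo", "ponioxx", "ponx"
Leaf count: 6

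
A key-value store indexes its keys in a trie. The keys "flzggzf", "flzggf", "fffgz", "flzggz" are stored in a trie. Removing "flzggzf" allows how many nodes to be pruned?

1

After clearing the end-marker at "flzggzf", prune upward until reaching a node still needed by another word.
The suffix "f" (1 node) is used only by "flzggzf"; "flzggz" is itself a stored word, so pruning stops there.
Nodes removed: 1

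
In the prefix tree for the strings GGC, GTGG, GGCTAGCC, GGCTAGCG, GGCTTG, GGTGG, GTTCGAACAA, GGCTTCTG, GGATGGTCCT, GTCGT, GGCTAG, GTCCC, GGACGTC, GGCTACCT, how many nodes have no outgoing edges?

A leaf is a node with no children — equivalently, the end of a word that is not a proper prefix of any other stored word.
Those words: "GGACGTC", "GGATGGTCCT", "GGCTACCT", "GGCTAGCC", "GGCTAGCG", "GGCTTCTG", "GGCTTG", "GGTGG", "GTCCC", "GTCGT", "GTGG", "GTTCGAACAA"
Leaf count: 12

12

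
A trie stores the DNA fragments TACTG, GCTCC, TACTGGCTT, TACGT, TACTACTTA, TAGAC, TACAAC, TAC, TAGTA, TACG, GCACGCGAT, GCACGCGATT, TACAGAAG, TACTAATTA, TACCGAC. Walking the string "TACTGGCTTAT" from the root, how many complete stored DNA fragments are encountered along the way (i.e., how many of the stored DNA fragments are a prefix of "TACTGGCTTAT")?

3

Traverse "TACTGGCTTAT" character by character; count nodes along the way that are marked as word ends.
Prefixes of the query that are stored words: "TAC", "TACTG", "TACTGGCTT"
Count: 3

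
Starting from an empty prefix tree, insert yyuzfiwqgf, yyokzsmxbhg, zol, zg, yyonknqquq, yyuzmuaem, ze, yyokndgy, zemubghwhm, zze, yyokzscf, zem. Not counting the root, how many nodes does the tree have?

52

For each word, the new-node count is its length minus the longest prefix already in the trie:
  "yyuzfiwqgf" → 10 new (y, y, u, z, f, i, w, q, g, f)
  "yyokzsmxbhg" → prefix "yy" already present; 9 new (o, k, z, s, m, x, b, h, g)
  "zol" → 3 new (z, o, l)
  "zg" → prefix "z" already present; 1 new (g)
  "yyonknqquq" → prefix "yyo" already present; 7 new (n, k, n, q, q, u, q)
  "yyuzmuaem" → prefix "yyuz" already present; 5 new (m, u, a, e, m)
  "ze" → prefix "z" already present; 1 new (e)
  "yyokndgy" → prefix "yyok" already present; 4 new (n, d, g, y)
  "zemubghwhm" → prefix "ze" already present; 8 new (m, u, b, g, h, w, h, m)
  "zze" → prefix "z" already present; 2 new (z, e)
  "yyokzscf" → prefix "yyokzs" already present; 2 new (c, f)
  "zem" → prefix "zem" already present; 0 new (none)
Total nodes = 10 + 9 + 3 + 1 + 7 + 5 + 1 + 4 + 8 + 2 + 2 + 0 = 52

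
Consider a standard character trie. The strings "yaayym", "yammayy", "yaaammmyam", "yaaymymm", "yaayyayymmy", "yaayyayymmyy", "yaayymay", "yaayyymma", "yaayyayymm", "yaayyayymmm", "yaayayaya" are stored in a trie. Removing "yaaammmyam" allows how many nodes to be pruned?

7

After clearing the end-marker at "yaaammmyam", prune upward until reaching a node still needed by another word.
The suffix "ammmyam" (7 nodes) is used only by "yaaammmyam"; the node for "yaa" still has the child "y", so pruning stops there.
Nodes removed: 7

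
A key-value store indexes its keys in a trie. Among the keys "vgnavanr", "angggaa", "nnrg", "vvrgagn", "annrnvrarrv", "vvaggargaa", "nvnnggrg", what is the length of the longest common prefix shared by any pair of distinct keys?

Equivalently: take the maximum, over all pairs, of their longest common prefix length.
e.g. "angggaa" and "annrnvrarrv" share the prefix "an" of length 2; no pair shares a longer one.
Longest shared-prefix length: 2

2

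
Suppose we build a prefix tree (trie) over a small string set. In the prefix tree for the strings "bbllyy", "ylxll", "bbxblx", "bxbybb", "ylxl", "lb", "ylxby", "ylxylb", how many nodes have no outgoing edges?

Leaves are exactly the stored words that no other stored word extends.
Those words: "bbllyy", "bbxblx", "bxbybb", "lb", "ylxby", "ylxll", "ylxylb"
Leaf count: 7

7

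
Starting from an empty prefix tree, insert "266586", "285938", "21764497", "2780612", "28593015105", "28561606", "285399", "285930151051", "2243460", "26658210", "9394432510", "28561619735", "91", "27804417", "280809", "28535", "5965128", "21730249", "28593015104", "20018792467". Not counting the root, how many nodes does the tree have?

96

Trace insertions, counting only characters that open a new branch:
  "266586" → 6 new (2, 6, 6, 5, 8, 6)
  "285938" → prefix "2" already present; 5 new (8, 5, 9, 3, 8)
  "21764497" → prefix "2" already present; 7 new (1, 7, 6, 4, 4, 9, 7)
  "2780612" → prefix "2" already present; 6 new (7, 8, 0, 6, 1, 2)
  "28593015105" → prefix "28593" already present; 6 new (0, 1, 5, 1, 0, 5)
  "28561606" → prefix "285" already present; 5 new (6, 1, 6, 0, 6)
  "285399" → prefix "285" already present; 3 new (3, 9, 9)
  "285930151051" → prefix "28593015105" already present; 1 new (1)
  "2243460" → prefix "2" already present; 6 new (2, 4, 3, 4, 6, 0)
  "26658210" → prefix "26658" already present; 3 new (2, 1, 0)
  "9394432510" → 10 new (9, 3, 9, 4, 4, 3, 2, 5, 1, 0)
  "28561619735" → prefix "285616" already present; 5 new (1, 9, 7, 3, 5)
  "91" → prefix "9" already present; 1 new (1)
  "27804417" → prefix "2780" already present; 4 new (4, 4, 1, 7)
  "280809" → prefix "28" already present; 4 new (0, 8, 0, 9)
  "28535" → prefix "2853" already present; 1 new (5)
  "5965128" → 7 new (5, 9, 6, 5, 1, 2, 8)
  "21730249" → prefix "217" already present; 5 new (3, 0, 2, 4, 9)
  "28593015104" → prefix "2859301510" already present; 1 new (4)
  "20018792467" → prefix "2" already present; 10 new (0, 0, 1, 8, 7, 9, 2, 4, 6, 7)
Total nodes = 6 + 5 + 7 + 6 + 6 + 5 + 3 + 1 + 6 + 3 + 10 + 5 + 1 + 4 + 4 + 1 + 7 + 5 + 1 + 10 = 96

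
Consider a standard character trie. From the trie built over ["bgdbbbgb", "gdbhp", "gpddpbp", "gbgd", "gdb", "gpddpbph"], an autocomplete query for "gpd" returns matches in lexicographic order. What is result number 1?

gpddpbp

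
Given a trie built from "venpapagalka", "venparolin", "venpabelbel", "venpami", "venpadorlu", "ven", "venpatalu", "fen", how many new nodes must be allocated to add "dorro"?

Nothing in the trie begins with "d"; the whole of "dorro" is new.
5 − 0 = 5 new nodes.

5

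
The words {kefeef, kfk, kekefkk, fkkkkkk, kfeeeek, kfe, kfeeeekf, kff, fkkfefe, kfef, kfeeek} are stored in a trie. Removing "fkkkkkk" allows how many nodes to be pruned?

A node on "fkkkkkk"'s path can go only if nothing else ends at it or branches off below it.
The suffix "kkkk" (4 nodes) is used only by "fkkkkkk"; the node for "fkk" still has the child "f", so pruning stops there.
Nodes removed: 4

4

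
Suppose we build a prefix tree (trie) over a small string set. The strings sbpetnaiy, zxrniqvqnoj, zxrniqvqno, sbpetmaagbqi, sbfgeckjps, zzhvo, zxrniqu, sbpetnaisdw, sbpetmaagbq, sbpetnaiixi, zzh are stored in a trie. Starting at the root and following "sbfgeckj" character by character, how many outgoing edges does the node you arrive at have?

1

Follow the path "sbfgeckj" to its node, then look at its outgoing edges.
Distinct next characters after "sbfgeckj": p.
That node has 1 child edge.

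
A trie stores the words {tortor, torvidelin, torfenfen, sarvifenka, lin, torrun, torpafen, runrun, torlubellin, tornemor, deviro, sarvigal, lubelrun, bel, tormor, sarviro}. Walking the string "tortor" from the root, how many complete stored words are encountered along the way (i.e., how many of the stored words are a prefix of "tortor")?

1

Walk "tortor" from the root; an end-of-word marker is hit whenever a stored word is a prefix of "tortor".
Prefixes of the query that are stored words: "tortor"
Count: 1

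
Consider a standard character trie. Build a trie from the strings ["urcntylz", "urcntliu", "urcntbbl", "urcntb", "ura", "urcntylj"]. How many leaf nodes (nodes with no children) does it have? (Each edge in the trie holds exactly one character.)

5

A leaf is a node with no children — equivalently, the end of a word that is not a proper prefix of any other stored word.
Those words: "ura", "urcntbbl", "urcntliu", "urcntylj", "urcntylz"
Leaf count: 5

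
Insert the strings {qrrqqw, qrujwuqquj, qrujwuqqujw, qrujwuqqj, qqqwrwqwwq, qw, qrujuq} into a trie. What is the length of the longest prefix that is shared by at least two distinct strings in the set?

10

The deepest shared node is where two words last agree before diverging.
e.g. "qrujwuqquj" and "qrujwuqqujw" share the prefix "qrujwuqquj" of length 10; no pair shares a longer one.
Longest shared-prefix length: 10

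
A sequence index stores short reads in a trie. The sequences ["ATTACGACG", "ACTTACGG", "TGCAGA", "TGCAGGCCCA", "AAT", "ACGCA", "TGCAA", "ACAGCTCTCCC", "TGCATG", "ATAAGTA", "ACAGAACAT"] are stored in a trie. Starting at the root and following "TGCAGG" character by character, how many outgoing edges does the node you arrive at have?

1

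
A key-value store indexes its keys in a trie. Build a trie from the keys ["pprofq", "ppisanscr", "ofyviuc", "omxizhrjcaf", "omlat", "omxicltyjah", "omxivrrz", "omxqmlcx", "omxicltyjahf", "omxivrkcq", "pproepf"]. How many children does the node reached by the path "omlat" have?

0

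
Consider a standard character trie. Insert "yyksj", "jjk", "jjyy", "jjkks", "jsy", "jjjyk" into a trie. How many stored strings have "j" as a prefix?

Filter for entries beginning with "j":
Words under "j": jjjyk, jjk, jjkks, jjyy, jsy
Count: 5

5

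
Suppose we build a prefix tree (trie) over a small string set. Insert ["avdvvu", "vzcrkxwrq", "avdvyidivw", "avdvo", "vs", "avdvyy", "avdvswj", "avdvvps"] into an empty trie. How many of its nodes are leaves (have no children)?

8

Leaves are exactly the stored words that no other stored word extends.
Those words: "avdvo", "avdvswj", "avdvvps", "avdvvu", "avdvyidivw", "avdvyy", "vs", "vzcrkxwrq"
Leaf count: 8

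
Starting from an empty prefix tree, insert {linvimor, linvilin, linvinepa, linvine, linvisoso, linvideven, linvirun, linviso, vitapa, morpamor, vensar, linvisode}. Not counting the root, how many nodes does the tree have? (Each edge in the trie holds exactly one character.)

For each word, the new-node count is its length minus the longest prefix already in the trie:
  "linvimor" → 8 new (l, i, n, v, i, m, o, r)
  "linvilin" → prefix "linvi" already present; 3 new (l, i, n)
  "linvinepa" → prefix "linvi" already present; 4 new (n, e, p, a)
  "linvine" → prefix "linvine" already present; 0 new (none)
  "linvisoso" → prefix "linvi" already present; 4 new (s, o, s, o)
  "linvideven" → prefix "linvi" already present; 5 new (d, e, v, e, n)
  "linvirun" → prefix "linvi" already present; 3 new (r, u, n)
  "linviso" → prefix "linviso" already present; 0 new (none)
  "vitapa" → 6 new (v, i, t, a, p, a)
  "morpamor" → 8 new (m, o, r, p, a, m, o, r)
  "vensar" → prefix "v" already present; 5 new (e, n, s, a, r)
  "linvisode" → prefix "linviso" already present; 2 new (d, e)
Total nodes = 8 + 3 + 4 + 0 + 4 + 5 + 3 + 0 + 6 + 8 + 5 + 2 = 48

48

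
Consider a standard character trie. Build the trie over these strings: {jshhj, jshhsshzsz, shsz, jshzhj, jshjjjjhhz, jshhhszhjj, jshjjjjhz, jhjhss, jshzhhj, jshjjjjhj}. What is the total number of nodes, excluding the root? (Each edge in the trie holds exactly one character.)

40

Insert word by word; a character creates a node only if that edge doesn't already exist:
  "jshhj" → 5 new (j, s, h, h, j)
  "jshhsshzsz" → prefix "jshh" already present; 6 new (s, s, h, z, s, z)
  "shsz" → 4 new (s, h, s, z)
  "jshzhj" → prefix "jsh" already present; 3 new (z, h, j)
  "jshjjjjhhz" → prefix "jsh" already present; 7 new (j, j, j, j, h, h, z)
  "jshhhszhjj" → prefix "jshh" already present; 6 new (h, s, z, h, j, j)
  "jshjjjjhz" → prefix "jshjjjjh" already present; 1 new (z)
  "jhjhss" → prefix "j" already present; 5 new (h, j, h, s, s)
  "jshzhhj" → prefix "jshzh" already present; 2 new (h, j)
  "jshjjjjhj" → prefix "jshjjjjh" already present; 1 new (j)
Total nodes = 5 + 6 + 4 + 3 + 7 + 6 + 1 + 5 + 2 + 1 = 40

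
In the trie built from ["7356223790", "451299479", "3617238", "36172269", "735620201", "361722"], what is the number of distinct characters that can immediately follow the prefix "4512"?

Follow the path "4512" to its node, then look at its outgoing edges.
Distinct next characters after "4512": 9.
That node has 1 child edge.

1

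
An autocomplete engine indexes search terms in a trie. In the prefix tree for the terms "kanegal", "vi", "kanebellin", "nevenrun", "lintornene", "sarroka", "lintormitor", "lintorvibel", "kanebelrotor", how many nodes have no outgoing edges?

Leaves are exactly the stored words that no other stored word extends.
Those words: "kanebellin", "kanebelrotor", "kanegal", "lintormitor", "lintornene", "lintorvibel", "nevenrun", "sarroka", "vi"
Leaf count: 9

9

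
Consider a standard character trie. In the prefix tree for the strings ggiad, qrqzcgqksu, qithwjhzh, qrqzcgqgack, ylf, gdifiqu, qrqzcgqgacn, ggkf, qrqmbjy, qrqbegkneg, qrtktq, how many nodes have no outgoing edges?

11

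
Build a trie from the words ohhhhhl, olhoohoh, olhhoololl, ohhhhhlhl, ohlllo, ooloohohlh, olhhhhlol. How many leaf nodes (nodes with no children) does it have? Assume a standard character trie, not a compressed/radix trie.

6

Leaves are exactly the stored words that no other stored word extends.
Those words: "ohhhhhlhl", "ohlllo", "olhhhhlol", "olhhoololl", "olhoohoh", "ooloohohlh"
Leaf count: 6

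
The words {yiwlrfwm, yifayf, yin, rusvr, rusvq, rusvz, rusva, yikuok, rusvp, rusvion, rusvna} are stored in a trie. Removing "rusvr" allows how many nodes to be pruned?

A node on "rusvr"'s path can go only if nothing else ends at it or branches off below it.
The suffix "r" (1 node) is used only by "rusvr"; the node for "rusv" still has the child "q", so pruning stops there.
Nodes removed: 1

1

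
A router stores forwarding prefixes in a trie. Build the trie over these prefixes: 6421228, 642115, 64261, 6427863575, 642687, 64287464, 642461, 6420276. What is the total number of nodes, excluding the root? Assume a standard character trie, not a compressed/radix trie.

32

Trie structure (* marks end of a word):
(root)
└─ 6
   └─ 4
      └─ 2
         ├─ 0
         │  └─ 2
         │     └─ 7
         │        └─ 6 *
         ├─ 1
         │  ├─ 1
         │  │  └─ 5 *
         │  └─ 2
         │     └─ 2
         │        └─ 8 *
         ├─ 4
         │  └─ 6
         │     └─ 1 *
         ├─ 6
         │  ├─ 1 *
         │  └─ 8
         │     └─ 7 *
         ├─ 7
         │  └─ 8
         │     └─ 6
         │        └─ 3
         │           └─ 5
         │              └─ 7
         │                 └─ 5 *
         └─ 8
            └─ 7
               └─ 4
                  └─ 6
                     └─ 4 *
Counting every labelled node above: 32.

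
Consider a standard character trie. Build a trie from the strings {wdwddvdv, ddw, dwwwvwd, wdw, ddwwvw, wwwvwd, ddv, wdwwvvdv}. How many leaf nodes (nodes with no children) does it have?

6

Leaves are exactly the stored words that no other stored word extends.
Those words: "ddv", "ddwwvw", "dwwwvwd", "wdwddvdv", "wdwwvvdv", "wwwvwd"
Leaf count: 6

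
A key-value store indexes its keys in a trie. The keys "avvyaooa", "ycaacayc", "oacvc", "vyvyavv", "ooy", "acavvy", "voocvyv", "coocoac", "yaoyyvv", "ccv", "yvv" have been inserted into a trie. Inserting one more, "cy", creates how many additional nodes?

1

The longest prefix of "cy" already in the trie is "c" (length 1).
Each of the 1 remaining characters creates one node.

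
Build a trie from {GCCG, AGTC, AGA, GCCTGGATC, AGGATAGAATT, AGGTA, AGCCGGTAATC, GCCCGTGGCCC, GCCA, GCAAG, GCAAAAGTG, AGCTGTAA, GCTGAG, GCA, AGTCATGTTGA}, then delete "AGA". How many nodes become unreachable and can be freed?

After clearing the end-marker at "AGA", prune upward until reaching a node still needed by another word.
The suffix "A" (1 node) is used only by "AGA"; the node for "AG" still has the child "T", so pruning stops there.
Nodes removed: 1

1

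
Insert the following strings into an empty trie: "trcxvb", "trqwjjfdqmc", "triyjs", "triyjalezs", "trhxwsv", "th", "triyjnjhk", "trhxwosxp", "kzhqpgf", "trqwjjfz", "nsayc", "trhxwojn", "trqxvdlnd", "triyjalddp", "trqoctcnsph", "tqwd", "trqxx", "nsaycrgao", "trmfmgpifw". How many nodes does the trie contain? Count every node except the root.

For each word, the new-node count is its length minus the longest prefix already in the trie:
  "trcxvb" → 6 new (t, r, c, x, v, b)
  "trqwjjfdqmc" → prefix "tr" already present; 9 new (q, w, j, j, f, d, q, m, c)
  "triyjs" → prefix "tr" already present; 4 new (i, y, j, s)
  "triyjalezs" → prefix "triyj" already present; 5 new (a, l, e, z, s)
  "trhxwsv" → prefix "tr" already present; 5 new (h, x, w, s, v)
  "th" → prefix "t" already present; 1 new (h)
  "triyjnjhk" → prefix "triyj" already present; 4 new (n, j, h, k)
  "trhxwosxp" → prefix "trhxw" already present; 4 new (o, s, x, p)
  "kzhqpgf" → 7 new (k, z, h, q, p, g, f)
  "trqwjjfz" → prefix "trqwjjf" already present; 1 new (z)
  "nsayc" → 5 new (n, s, a, y, c)
  "trhxwojn" → prefix "trhxwo" already present; 2 new (j, n)
  "trqxvdlnd" → prefix "trq" already present; 6 new (x, v, d, l, n, d)
  "triyjalddp" → prefix "triyjal" already present; 3 new (d, d, p)
  "trqoctcnsph" → prefix "trq" already present; 8 new (o, c, t, c, n, s, p, h)
  "tqwd" → prefix "t" already present; 3 new (q, w, d)
  "trqxx" → prefix "trqx" already present; 1 new (x)
  "nsaycrgao" → prefix "nsayc" already present; 4 new (r, g, a, o)
  "trmfmgpifw" → prefix "tr" already present; 8 new (m, f, m, g, p, i, f, w)
Total nodes = 6 + 9 + 4 + 5 + 5 + 1 + 4 + 4 + 7 + 1 + 5 + 2 + 6 + 3 + 8 + 3 + 1 + 4 + 8 = 86

86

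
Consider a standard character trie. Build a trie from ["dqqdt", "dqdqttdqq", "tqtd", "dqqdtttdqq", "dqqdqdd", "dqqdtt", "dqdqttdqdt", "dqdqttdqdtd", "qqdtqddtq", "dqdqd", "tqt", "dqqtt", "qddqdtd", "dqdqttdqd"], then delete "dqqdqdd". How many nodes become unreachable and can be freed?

3

A node on "dqqdqdd"'s path can go only if nothing else ends at it or branches off below it.
The suffix "qdd" (3 nodes) is used only by "dqqdqdd"; the node for "dqqd" still has the child "t", so pruning stops there.
Nodes removed: 3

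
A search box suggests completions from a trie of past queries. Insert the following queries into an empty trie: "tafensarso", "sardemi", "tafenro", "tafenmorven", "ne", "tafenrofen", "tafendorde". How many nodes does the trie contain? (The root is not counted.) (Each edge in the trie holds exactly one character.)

Insert word by word; a character creates a node only if that edge doesn't already exist:
  "tafensarso" → 10 new (t, a, f, e, n, s, a, r, s, o)
  "sardemi" → 7 new (s, a, r, d, e, m, i)
  "tafenro" → prefix "tafen" already present; 2 new (r, o)
  "tafenmorven" → prefix "tafen" already present; 6 new (m, o, r, v, e, n)
  "ne" → 2 new (n, e)
  "tafenrofen" → prefix "tafenro" already present; 3 new (f, e, n)
  "tafendorde" → prefix "tafen" already present; 5 new (d, o, r, d, e)
Total nodes = 10 + 7 + 2 + 6 + 2 + 3 + 5 = 35

35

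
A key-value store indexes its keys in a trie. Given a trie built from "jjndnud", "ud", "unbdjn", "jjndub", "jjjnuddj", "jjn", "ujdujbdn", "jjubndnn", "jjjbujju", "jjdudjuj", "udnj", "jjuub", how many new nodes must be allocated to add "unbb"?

Walking "unbb" from the root, the first 3 characters ("unb") follow existing edges; "b" is the first miss.
So 4 − 3 = 1 new nodes.

1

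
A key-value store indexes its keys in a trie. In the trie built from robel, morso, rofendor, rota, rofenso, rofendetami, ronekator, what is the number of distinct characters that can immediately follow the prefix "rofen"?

The children of the "rofen" node are the distinct next characters among strings starting with "rofen".
Characters that immediately follow "rofen" among the stored strings: {d, s}.
That node has 2 child edges.

2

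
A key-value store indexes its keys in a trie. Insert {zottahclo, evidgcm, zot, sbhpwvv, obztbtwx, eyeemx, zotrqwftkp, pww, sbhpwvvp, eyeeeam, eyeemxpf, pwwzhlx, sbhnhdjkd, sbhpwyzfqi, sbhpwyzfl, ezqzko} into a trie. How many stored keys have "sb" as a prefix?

5

Filter for entries beginning with "sb":
Words under "sb": sbhnhdjkd, sbhpwvv, sbhpwvvp, sbhpwyzfl, sbhpwyzfqi
Count: 5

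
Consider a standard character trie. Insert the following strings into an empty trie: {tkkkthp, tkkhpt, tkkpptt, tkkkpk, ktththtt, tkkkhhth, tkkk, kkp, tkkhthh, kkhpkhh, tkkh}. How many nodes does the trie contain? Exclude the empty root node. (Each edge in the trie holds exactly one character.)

Count nodes per top-level branch (shared prefixes stored once):
  'k'-branch (kkhpkhh, kkp, ktththtt): 15 nodes
  't'-branch (tkkh, tkkhpt, tkkhthh, tkkk, tkkkhhth, tkkkpk, tkkkthp, tkkpptt): 23 nodes
Sum: 38

38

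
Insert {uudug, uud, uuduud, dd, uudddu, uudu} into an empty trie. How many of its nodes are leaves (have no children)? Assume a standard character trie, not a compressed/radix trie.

4

Leaves are exactly the stored words that no other stored word extends.
Those words: "dd", "uudddu", "uudug", "uuduud"
Leaf count: 4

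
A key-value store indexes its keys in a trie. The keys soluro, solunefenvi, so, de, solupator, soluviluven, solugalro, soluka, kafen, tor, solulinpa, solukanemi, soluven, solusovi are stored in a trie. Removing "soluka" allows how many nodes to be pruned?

After clearing the end-marker at "soluka", prune upward until reaching a node still needed by another word.
Every node on "soluka" is still needed (e.g. by "solukanemi"), so nothing is freed.
Nodes removed: 0

0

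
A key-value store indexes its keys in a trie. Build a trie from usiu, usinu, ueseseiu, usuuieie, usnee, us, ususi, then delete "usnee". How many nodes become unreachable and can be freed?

3

After clearing the end-marker at "usnee", prune upward until reaching a node still needed by another word.
The suffix "nee" (3 nodes) is used only by "usnee"; the node for "us" still has the child "i", so pruning stops there.
Nodes removed: 3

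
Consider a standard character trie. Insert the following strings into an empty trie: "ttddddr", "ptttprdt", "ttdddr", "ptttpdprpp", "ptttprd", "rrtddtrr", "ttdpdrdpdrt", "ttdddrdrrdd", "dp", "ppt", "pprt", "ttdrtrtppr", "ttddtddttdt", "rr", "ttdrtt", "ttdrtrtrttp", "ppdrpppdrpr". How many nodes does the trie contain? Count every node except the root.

76

Trace insertions, counting only characters that open a new branch:
  "ttddddr" → 7 new (t, t, d, d, d, d, r)
  "ptttprdt" → 8 new (p, t, t, t, p, r, d, t)
  "ttdddr" → prefix "ttddd" already present; 1 new (r)
  "ptttpdprpp" → prefix "ptttp" already present; 5 new (d, p, r, p, p)
  "ptttprd" → prefix "ptttprd" already present; 0 new (none)
  "rrtddtrr" → 8 new (r, r, t, d, d, t, r, r)
  "ttdpdrdpdrt" → prefix "ttd" already present; 8 new (p, d, r, d, p, d, r, t)
  "ttdddrdrrdd" → prefix "ttdddr" already present; 5 new (d, r, r, d, d)
  "dp" → 2 new (d, p)
  "ppt" → prefix "p" already present; 2 new (p, t)
  "pprt" → prefix "pp" already present; 2 new (r, t)
  "ttdrtrtppr" → prefix "ttd" already present; 7 new (r, t, r, t, p, p, r)
  "ttddtddttdt" → prefix "ttdd" already present; 7 new (t, d, d, t, t, d, t)
  "rr" → prefix "rr" already present; 0 new (none)
  "ttdrtt" → prefix "ttdrt" already present; 1 new (t)
  "ttdrtrtrttp" → prefix "ttdrtrt" already present; 4 new (r, t, t, p)
  "ppdrpppdrpr" → prefix "pp" already present; 9 new (d, r, p, p, p, d, r, p, r)
Total nodes = 7 + 8 + 1 + 5 + 0 + 8 + 8 + 5 + 2 + 2 + 2 + 7 + 7 + 0 + 1 + 4 + 9 = 76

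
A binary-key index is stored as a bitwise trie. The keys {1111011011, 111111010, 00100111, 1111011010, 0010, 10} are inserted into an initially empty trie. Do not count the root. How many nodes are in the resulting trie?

25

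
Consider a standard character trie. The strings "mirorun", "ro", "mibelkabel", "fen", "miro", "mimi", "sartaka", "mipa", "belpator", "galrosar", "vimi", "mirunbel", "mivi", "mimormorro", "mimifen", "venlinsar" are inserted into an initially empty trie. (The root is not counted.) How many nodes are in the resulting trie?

76

Insert word by word; a character creates a node only if that edge doesn't already exist:
  "mirorun" → 7 new (m, i, r, o, r, u, n)
  "ro" → 2 new (r, o)
  "mibelkabel" → prefix "mi" already present; 8 new (b, e, l, k, a, b, e, l)
  "fen" → 3 new (f, e, n)
  "miro" → prefix "miro" already present; 0 new (none)
  "mimi" → prefix "mi" already present; 2 new (m, i)
  "sartaka" → 7 new (s, a, r, t, a, k, a)
  "mipa" → prefix "mi" already present; 2 new (p, a)
  "belpator" → 8 new (b, e, l, p, a, t, o, r)
  "galrosar" → 8 new (g, a, l, r, o, s, a, r)
  "vimi" → 4 new (v, i, m, i)
  "mirunbel" → prefix "mir" already present; 5 new (u, n, b, e, l)
  "mivi" → prefix "mi" already present; 2 new (v, i)
  "mimormorro" → prefix "mim" already present; 7 new (o, r, m, o, r, r, o)
  "mimifen" → prefix "mimi" already present; 3 new (f, e, n)
  "venlinsar" → prefix "v" already present; 8 new (e, n, l, i, n, s, a, r)
Total nodes = 7 + 2 + 8 + 3 + 0 + 2 + 7 + 2 + 8 + 8 + 4 + 5 + 2 + 7 + 3 + 8 = 76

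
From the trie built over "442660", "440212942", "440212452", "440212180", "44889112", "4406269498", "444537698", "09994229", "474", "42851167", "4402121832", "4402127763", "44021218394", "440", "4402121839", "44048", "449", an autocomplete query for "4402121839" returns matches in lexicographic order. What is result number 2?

44021218394

Filter for "4402121839…" and sort: "4402121839", "44021218394"
Position 2: 44021218394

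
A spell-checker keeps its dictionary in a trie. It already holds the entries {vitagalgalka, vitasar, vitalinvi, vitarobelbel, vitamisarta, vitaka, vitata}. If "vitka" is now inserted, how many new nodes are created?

2

The longest prefix of "vitka" already in the trie is "vit" (length 3).
So 5 − 3 = 2 new nodes.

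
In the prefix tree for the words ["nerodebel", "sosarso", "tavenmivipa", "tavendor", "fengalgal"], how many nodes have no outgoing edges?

A leaf is a node with no children — equivalently, the end of a word that is not a proper prefix of any other stored word.
Those words: "fengalgal", "nerodebel", "sosarso", "tavendor", "tavenmivipa"
Leaf count: 5

5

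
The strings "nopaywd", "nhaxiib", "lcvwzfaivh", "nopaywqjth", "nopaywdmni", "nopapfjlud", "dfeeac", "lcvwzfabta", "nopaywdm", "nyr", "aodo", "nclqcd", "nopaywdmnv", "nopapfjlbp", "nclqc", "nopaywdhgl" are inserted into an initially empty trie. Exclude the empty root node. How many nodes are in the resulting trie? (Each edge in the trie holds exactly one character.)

Trace insertions, counting only characters that open a new branch:
  "nopaywd" → 7 new (n, o, p, a, y, w, d)
  "nhaxiib" → prefix "n" already present; 6 new (h, a, x, i, i, b)
  "lcvwzfaivh" → 10 new (l, c, v, w, z, f, a, i, v, h)
  "nopaywqjth" → prefix "nopayw" already present; 4 new (q, j, t, h)
  "nopaywdmni" → prefix "nopaywd" already present; 3 new (m, n, i)
  "nopapfjlud" → prefix "nopa" already present; 6 new (p, f, j, l, u, d)
  "dfeeac" → 6 new (d, f, e, e, a, c)
  "lcvwzfabta" → prefix "lcvwzfa" already present; 3 new (b, t, a)
  "nopaywdm" → prefix "nopaywdm" already present; 0 new (none)
  "nyr" → prefix "n" already present; 2 new (y, r)
  "aodo" → 4 new (a, o, d, o)
  "nclqcd" → prefix "n" already present; 5 new (c, l, q, c, d)
  "nopaywdmnv" → prefix "nopaywdmn" already present; 1 new (v)
  "nopapfjlbp" → prefix "nopapfjl" already present; 2 new (b, p)
  "nclqc" → prefix "nclqc" already present; 0 new (none)
  "nopaywdhgl" → prefix "nopaywd" already present; 3 new (h, g, l)
Total nodes = 7 + 6 + 10 + 4 + 3 + 6 + 6 + 3 + 0 + 2 + 4 + 5 + 1 + 2 + 0 + 3 = 62

62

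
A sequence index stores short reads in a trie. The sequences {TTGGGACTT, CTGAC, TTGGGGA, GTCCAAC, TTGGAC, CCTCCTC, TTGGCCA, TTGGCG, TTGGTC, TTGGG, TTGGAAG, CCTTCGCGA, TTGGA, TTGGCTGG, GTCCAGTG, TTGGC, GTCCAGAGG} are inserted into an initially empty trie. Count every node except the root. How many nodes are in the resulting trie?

Count nodes per top-level branch (shared prefixes stored once):
  'C'-branch (CCTCCTC, CCTTCGCGA, CTGAC): 17 nodes
  'G'-branch (GTCCAAC, GTCCAGAGG, GTCCAGTG): 13 nodes
  'T'-branch (TTGGA, TTGGAAG, TTGGAC, TTGGC, TTGGCCA, TTGGCG, TTGGCTGG, TTGGG, TTGGGACTT, TTGGGGA, TTGGTC): 24 nodes
Sum: 54

54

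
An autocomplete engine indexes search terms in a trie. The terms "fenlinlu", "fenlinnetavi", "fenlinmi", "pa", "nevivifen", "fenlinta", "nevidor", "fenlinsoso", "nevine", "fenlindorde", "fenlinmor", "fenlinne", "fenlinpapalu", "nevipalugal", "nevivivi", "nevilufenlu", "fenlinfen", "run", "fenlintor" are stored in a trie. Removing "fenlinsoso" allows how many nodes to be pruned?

4

Walk "fenlinsoso" from the leaf back toward the root, removing each node that no remaining word uses.
The suffix "soso" (4 nodes) is used only by "fenlinsoso"; the node for "fenlin" still has the child "l", so pruning stops there.
Nodes removed: 4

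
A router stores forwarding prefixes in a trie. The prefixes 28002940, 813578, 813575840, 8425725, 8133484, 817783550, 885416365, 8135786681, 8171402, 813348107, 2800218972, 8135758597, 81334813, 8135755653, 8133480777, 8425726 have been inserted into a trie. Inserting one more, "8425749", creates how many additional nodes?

2

The longest prefix of "8425749" already in the trie is "84257" (length 5).
So 7 − 5 = 2 new nodes.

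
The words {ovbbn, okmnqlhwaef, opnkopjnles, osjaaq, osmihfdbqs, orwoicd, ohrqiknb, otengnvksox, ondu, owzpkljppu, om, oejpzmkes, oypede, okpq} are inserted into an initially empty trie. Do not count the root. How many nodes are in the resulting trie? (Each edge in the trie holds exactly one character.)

89

Trace insertions, counting only characters that open a new branch:
  "ovbbn" → 5 new (o, v, b, b, n)
  "okmnqlhwaef" → prefix "o" already present; 10 new (k, m, n, q, l, h, w, a, e, f)
  "opnkopjnles" → prefix "o" already present; 10 new (p, n, k, o, p, j, n, l, e, s)
  "osjaaq" → prefix "o" already present; 5 new (s, j, a, a, q)
  "osmihfdbqs" → prefix "os" already present; 8 new (m, i, h, f, d, b, q, s)
  "orwoicd" → prefix "o" already present; 6 new (r, w, o, i, c, d)
  "ohrqiknb" → prefix "o" already present; 7 new (h, r, q, i, k, n, b)
  "otengnvksox" → prefix "o" already present; 10 new (t, e, n, g, n, v, k, s, o, x)
  "ondu" → prefix "o" already present; 3 new (n, d, u)
  "owzpkljppu" → prefix "o" already present; 9 new (w, z, p, k, l, j, p, p, u)
  "om" → prefix "o" already present; 1 new (m)
  "oejpzmkes" → prefix "o" already present; 8 new (e, j, p, z, m, k, e, s)
  "oypede" → prefix "o" already present; 5 new (y, p, e, d, e)
  "okpq" → prefix "ok" already present; 2 new (p, q)
Total nodes = 5 + 10 + 10 + 5 + 8 + 6 + 7 + 10 + 3 + 9 + 1 + 8 + 5 + 2 = 89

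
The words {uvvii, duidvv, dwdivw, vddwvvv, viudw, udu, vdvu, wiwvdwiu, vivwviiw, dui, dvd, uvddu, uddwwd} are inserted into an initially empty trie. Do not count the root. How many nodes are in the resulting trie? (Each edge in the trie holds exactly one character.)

Count nodes per top-level branch (shared prefixes stored once):
  'd'-branch (dui, duidvv, dvd, dwdivw): 13 nodes
  'u'-branch (uddwwd, udu, uvddu, uvvii): 14 nodes
  'v'-branch (vddwvvv, vdvu, viudw, vivwviiw): 19 nodes
  'w'-branch (wiwvdwiu): 8 nodes
Sum: 54

54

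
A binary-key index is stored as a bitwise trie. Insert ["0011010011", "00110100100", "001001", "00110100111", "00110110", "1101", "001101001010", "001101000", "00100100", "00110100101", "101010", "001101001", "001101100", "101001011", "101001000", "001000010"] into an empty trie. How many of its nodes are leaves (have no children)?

A leaf is a node with no children — equivalently, the end of a word that is not a proper prefix of any other stored word.
Those words: "001000010", "00100100", "001101000", "00110100100", "001101001010", "00110100111", "001101100", "101001000", "101001011", "101010", "1101"
Leaf count: 11

11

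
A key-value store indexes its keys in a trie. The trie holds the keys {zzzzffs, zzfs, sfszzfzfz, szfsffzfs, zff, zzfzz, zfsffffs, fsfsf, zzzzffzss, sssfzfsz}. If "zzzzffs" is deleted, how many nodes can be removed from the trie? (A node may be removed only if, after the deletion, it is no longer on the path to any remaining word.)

1

Walk "zzzzffs" from the leaf back toward the root, removing each node that no remaining word uses.
The suffix "s" (1 node) is used only by "zzzzffs"; the node for "zzzzff" still has the child "z", so pruning stops there.
Nodes removed: 1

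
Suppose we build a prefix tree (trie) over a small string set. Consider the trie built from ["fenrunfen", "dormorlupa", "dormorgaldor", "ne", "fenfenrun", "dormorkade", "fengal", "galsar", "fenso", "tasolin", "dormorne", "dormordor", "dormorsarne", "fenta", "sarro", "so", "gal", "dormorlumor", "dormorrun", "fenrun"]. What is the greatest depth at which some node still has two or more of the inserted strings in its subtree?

Look for the deepest trie node that still has at least two words in its subtree.
"dormorlumor" and "dormorlupa" agree on "dormorlu" (8 characters) before diverging; nothing deeper is shared.
Longest shared-prefix length: 8

8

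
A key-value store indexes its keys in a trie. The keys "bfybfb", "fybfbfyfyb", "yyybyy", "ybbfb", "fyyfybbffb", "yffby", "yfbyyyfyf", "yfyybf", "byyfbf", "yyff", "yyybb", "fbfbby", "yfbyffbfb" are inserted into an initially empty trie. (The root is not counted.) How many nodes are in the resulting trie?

Insert word by word; a character creates a node only if that edge doesn't already exist:
  "bfybfb" → 6 new (b, f, y, b, f, b)
  "fybfbfyfyb" → 10 new (f, y, b, f, b, f, y, f, y, b)
  "yyybyy" → 6 new (y, y, y, b, y, y)
  "ybbfb" → prefix "y" already present; 4 new (b, b, f, b)
  "fyyfybbffb" → prefix "fy" already present; 8 new (y, f, y, b, b, f, f, b)
  "yffby" → prefix "y" already present; 4 new (f, f, b, y)
  "yfbyyyfyf" → prefix "yf" already present; 7 new (b, y, y, y, f, y, f)
  "yfyybf" → prefix "yf" already present; 4 new (y, y, b, f)
  "byyfbf" → prefix "b" already present; 5 new (y, y, f, b, f)
  "yyff" → prefix "yy" already present; 2 new (f, f)
  "yyybb" → prefix "yyyb" already present; 1 new (b)
  "fbfbby" → prefix "f" already present; 5 new (b, f, b, b, y)
  "yfbyffbfb" → prefix "yfby" already present; 5 new (f, f, b, f, b)
Total nodes = 6 + 10 + 6 + 4 + 8 + 4 + 7 + 4 + 5 + 2 + 1 + 5 + 5 = 67

67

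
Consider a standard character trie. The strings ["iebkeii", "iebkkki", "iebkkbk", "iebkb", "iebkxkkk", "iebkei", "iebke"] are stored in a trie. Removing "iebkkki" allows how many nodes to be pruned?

Walk "iebkkki" from the leaf back toward the root, removing each node that no remaining word uses.
The suffix "ki" (2 nodes) is used only by "iebkkki"; the node for "iebkk" still has the child "b", so pruning stops there.
Nodes removed: 2

2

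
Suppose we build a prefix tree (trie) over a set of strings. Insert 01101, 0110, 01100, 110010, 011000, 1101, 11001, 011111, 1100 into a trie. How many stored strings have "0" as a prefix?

Walk to "0"; the words in its subtree are exactly those with that prefix.
Matches: "0110", "01100", "011000", "01101", "011111"
Count: 5

5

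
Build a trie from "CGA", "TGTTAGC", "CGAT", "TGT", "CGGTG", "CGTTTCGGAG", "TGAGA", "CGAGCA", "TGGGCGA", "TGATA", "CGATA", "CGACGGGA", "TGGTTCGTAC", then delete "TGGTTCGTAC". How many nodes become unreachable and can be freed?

7

Walk "TGGTTCGTAC" from the leaf back toward the root, removing each node that no remaining word uses.
The suffix "TTCGTAC" (7 nodes) is used only by "TGGTTCGTAC"; the node for "TGG" still has the child "G", so pruning stops there.
Nodes removed: 7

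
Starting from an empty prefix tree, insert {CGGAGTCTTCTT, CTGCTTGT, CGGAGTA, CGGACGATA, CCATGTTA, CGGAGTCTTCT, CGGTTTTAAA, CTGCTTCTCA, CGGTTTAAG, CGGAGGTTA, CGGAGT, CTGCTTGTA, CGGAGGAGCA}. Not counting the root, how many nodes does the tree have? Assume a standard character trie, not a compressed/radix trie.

55

For each word, the new-node count is its length minus the longest prefix already in the trie:
  "CGGAGTCTTCTT" → 12 new (C, G, G, A, G, T, C, T, T, C, T, T)
  "CTGCTTGT" → prefix "C" already present; 7 new (T, G, C, T, T, G, T)
  "CGGAGTA" → prefix "CGGAGT" already present; 1 new (A)
  "CGGACGATA" → prefix "CGGA" already present; 5 new (C, G, A, T, A)
  "CCATGTTA" → prefix "C" already present; 7 new (C, A, T, G, T, T, A)
  "CGGAGTCTTCT" → prefix "CGGAGTCTTCT" already present; 0 new (none)
  "CGGTTTTAAA" → prefix "CGG" already present; 7 new (T, T, T, T, A, A, A)
  "CTGCTTCTCA" → prefix "CTGCTT" already present; 4 new (C, T, C, A)
  "CGGTTTAAG" → prefix "CGGTTT" already present; 3 new (A, A, G)
  "CGGAGGTTA" → prefix "CGGAG" already present; 4 new (G, T, T, A)
  "CGGAGT" → prefix "CGGAGT" already present; 0 new (none)
  "CTGCTTGTA" → prefix "CTGCTTGT" already present; 1 new (A)
  "CGGAGGAGCA" → prefix "CGGAGG" already present; 4 new (A, G, C, A)
Total nodes = 12 + 7 + 1 + 5 + 7 + 0 + 7 + 4 + 3 + 4 + 0 + 1 + 4 = 55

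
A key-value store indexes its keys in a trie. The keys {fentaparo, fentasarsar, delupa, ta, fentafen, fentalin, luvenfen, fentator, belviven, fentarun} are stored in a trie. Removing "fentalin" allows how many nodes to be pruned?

A node on "fentalin"'s path can go only if nothing else ends at it or branches off below it.
The suffix "lin" (3 nodes) is used only by "fentalin"; the node for "fenta" still has the child "p", so pruning stops there.
Nodes removed: 3

3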